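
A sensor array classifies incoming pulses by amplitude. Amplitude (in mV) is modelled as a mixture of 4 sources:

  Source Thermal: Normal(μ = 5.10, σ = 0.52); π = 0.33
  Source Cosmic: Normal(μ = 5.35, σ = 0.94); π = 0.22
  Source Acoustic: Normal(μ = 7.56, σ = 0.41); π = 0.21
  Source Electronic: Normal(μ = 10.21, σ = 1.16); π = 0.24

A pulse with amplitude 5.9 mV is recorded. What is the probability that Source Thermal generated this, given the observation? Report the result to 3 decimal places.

P(component k | x) = π_k·f_k(x) / marginal(x), where marginal(x) = Σ_j π_j·f_j(x).
Normal densities:
  p_Thermal = (1/(0.52·√(2π)))·exp(−(5.9−5.10)²/(2·0.52²)) = 0.767197·exp(-1.18343) = 0.234936
  p_Cosmic = (1/(0.94·√(2π)))·exp(−(5.9−5.35)²/(2·0.94²)) = 0.424407·exp(-0.17117) = 0.357637
  p_Acoustic = (1/(0.41·√(2π)))·exp(−(5.9−7.56)²/(2·0.41²)) = 0.973030·exp(-8.19631) = 0.000268234
  p_Electronic = (1/(1.16·√(2π)))·exp(−(5.9−10.21)²/(2·1.16²)) = 0.343916·exp(-6.90253) = 0.000345716
Weight by the priors:
  π_Thermal·p_Thermal = 0.33 × 0.234936 = 0.0775287
  π_Cosmic·p_Cosmic = 0.22 × 0.357637 = 0.0786801
  π_Acoustic·p_Acoustic = 0.21 × 0.000268234 = 5.63291e-05
  π_Electronic·p_Electronic = 0.24 × 0.000345716 = 8.29719e-05
Evidence: 0.0775287 + 0.0786801 + 5.63291e-05 + 8.29719e-05 = 0.156348
P(Source Thermal | x) ≈ 0.496

0.496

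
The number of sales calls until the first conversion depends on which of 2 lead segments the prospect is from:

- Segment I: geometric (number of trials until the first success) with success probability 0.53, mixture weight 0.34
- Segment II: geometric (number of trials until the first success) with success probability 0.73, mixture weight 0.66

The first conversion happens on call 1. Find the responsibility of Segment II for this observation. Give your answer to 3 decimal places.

Apply Bayes' rule: the posterior for each component is proportional to its prior times its likelihood at x.
Geometric probabilities:
  p_I = 0.53·(1−0.53)^0 = 0.53·1 = 0.53
  p_II = 0.73·(1−0.73)^0 = 0.73·1 = 0.73
Unnormalised posteriors:
  w_I·p_I = 0.34 × 0.53 = 0.1802
  w_II·p_II = 0.66 × 0.73 = 0.4818
Sum: 0.1802 + 0.4818 = 0.662
So the posterior for Segment II is 0.4818 / 0.662 ≈ 0.728.

0.728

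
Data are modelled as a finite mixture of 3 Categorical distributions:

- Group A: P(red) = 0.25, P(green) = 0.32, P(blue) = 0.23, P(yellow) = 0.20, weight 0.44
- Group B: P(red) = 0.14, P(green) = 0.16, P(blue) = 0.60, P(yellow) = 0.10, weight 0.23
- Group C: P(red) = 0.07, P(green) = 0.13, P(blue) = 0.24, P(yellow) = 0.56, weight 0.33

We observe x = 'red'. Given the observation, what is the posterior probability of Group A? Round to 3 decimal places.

P(component k | x) = P(Z=k)·f_k(x) / marginal(x), where marginal(x) = Σ_j P(Z=j)·f_j(x).
Component likelihoods at x = 'red':
  p_A = P(red | comp) = 0.25
  p_B = P(red | comp) = 0.14
  p_C = P(red | comp) = 0.07
Unnormalised posteriors:
  P(Z=A)·p_A = 0.44 × 0.25 = 0.11
  P(Z=B)·p_B = 0.23 × 0.14 = 0.0322
  P(Z=C)·p_C = 0.33 × 0.07 = 0.0231
Sum: 0.11 + 0.0322 + 0.0231 = 0.1653
P(Group A | 'red') = 0.11 / 0.1653 ≈ 0.665

0.665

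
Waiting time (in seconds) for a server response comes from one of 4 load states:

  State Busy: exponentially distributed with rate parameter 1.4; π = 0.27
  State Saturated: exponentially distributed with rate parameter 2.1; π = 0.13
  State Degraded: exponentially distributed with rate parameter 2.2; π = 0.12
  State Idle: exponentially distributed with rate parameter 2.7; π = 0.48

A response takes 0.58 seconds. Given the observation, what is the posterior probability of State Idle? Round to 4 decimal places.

Posterior ∝ prior × likelihood, so P(k | x) ∝ w_k f_k(x); normalise over all components.
Evaluate each component's likelihood at the observed value:
  L_Busy = 1.4·e^(−1.4·0.58) = 1.4·e^(−0.8120) = 0.621557
  L_Saturated = 2.1·e^(−2.1·0.58) = 2.1·e^(−1.2180) = 0.621225
  L_Degraded = 2.2·e^(−2.2·0.58) = 2.2·e^(−1.2760) = 0.614134
  L_Idle = 2.7·e^(−2.7·0.58) = 2.7·e^(−1.5660) = 0.563973
Multiply by the mixture weights:
  w_Busy·L_Busy = 0.27 × 0.621557 = 0.16782
  w_Saturated·L_Saturated = 0.13 × 0.621225 = 0.0807592
  w_Degraded·L_Degraded = 0.12 × 0.614134 = 0.073696
  w_Idle·L_Idle = 0.48 × 0.563973 = 0.270707
Denominator: 0.16782 + 0.0807592 + 0.073696 + 0.270707 = 0.592983
P(State Idle | data) = 0.270707 / 0.592983 ≈ 0.4565

0.4565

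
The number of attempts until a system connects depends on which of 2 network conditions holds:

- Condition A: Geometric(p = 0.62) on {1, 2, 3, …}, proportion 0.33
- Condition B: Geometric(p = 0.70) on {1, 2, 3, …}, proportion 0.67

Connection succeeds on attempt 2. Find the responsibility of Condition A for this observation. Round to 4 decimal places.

0.3559

Apply Bayes' rule: the posterior for each component is proportional to its prior times its likelihood at x.
Evaluate each component's likelihood at the observed value:
  f_A = 0.62·(1−0.62)^1 = 0.62·0.38 = 0.2356
  f_B = 0.70·(1−0.70)^1 = 0.70·0.3 = 0.21
Unnormalised posteriors:
  π_A·f_A = 0.33 × 0.2356 = 0.077748
  π_B·f_B = 0.67 × 0.21 = 0.1407
Sum: 0.077748 + 0.1407 = 0.218448
P(Condition A | data) = 0.077748 / 0.218448 ≈ 0.3559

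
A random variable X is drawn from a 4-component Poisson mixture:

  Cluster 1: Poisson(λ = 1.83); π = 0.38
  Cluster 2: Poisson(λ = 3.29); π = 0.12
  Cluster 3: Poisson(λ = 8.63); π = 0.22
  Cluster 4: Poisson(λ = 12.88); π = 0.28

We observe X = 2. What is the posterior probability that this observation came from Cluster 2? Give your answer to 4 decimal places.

0.1893

Posterior ∝ prior × likelihood, so P(k | x) ∝ P(Z=k) f_k(x); normalise over all components.
Evaluate each component's likelihood at the observed value:
  L_1 = e^(−1.83)·1.83^2/2! = 0.268604
  L_2 = e^(−3.29)·3.29^2/2! = 0.20162
  L_3 = e^(−8.63)·8.63^2/2! = 0.00665319
  L_4 = e^(−12.88)·12.88^2/2! = 0.000211392
Unnormalised posteriors:
  P(Z=1)·L_1 = 0.38 × 0.268604 = 0.10207
  P(Z=2)·L_2 = 0.12 × 0.20162 = 0.0241944
  P(Z=3)·L_3 = 0.22 × 0.00665319 = 0.0014637
  P(Z=4)·L_4 = 0.28 × 0.000211392 = 5.91898e-05
Evidence: 0.10207 + 0.0241944 + 0.0014637 + 5.91898e-05 = 0.127787
Responsibility of Cluster 2: 0.0241944 / 0.127787 ≈ 0.1893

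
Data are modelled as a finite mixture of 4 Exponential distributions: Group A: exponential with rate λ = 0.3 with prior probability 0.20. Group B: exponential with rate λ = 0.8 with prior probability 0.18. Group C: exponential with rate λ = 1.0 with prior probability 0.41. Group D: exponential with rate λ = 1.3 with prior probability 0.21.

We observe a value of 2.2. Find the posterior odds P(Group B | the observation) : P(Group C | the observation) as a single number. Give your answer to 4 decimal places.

0.5453

Only the two components matter; the odds are (P(Z=i) f_i(x)) / (P(Z=j) f_j(x)).
Component likelihoods at x = 2.2:
  f_A = 0.155055
  f_B = 0.137636
  f_C = 0.110803
  f_D = 0.0744494
0.0247745 / 0.0454293 ≈ 0.5453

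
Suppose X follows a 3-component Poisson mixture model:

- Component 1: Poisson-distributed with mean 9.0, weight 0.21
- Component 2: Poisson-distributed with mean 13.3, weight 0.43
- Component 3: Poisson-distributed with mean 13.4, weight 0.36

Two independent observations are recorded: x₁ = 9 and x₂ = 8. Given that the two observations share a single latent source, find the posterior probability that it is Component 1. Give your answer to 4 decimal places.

P(component k | x) = w_k·f_k(x) / marginal(x), where marginal(x) = Σ_j w_j·f_j(x).
Since both observations come from the same component, the likelihood for component k is f_k(x₁)·f_k(x₂).
  f_1 = [0.131756] × [0.131756] = 0.0173595
  f_2 = [0.0600876] × [0.0406608] = 0.00244321
  f_3 = [0.0581613] × [0.0390636] = 0.00227199
Unnormalised posteriors:
  w_1·f_1 = 0.21 × 0.0173595 = 0.00364551
  w_2·f_2 = 0.43 × 0.00244321 = 0.00105058
  w_3·f_3 = 0.36 × 0.00227199 = 0.000817915
Sum: 0.00364551 + 0.00105058 + 0.000817915 = 0.005514
So the posterior for Component 1 is 0.00364551 / 0.005514 ≈ 0.6611.

0.6611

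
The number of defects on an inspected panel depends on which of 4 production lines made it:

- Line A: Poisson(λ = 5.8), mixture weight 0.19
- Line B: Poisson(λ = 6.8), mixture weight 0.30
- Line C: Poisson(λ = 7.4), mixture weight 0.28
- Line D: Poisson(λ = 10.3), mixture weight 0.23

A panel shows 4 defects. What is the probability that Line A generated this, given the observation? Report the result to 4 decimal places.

Apply Bayes' rule: the posterior for each component is proportional to its prior times its likelihood at x.
Evaluate each component's likelihood at the observed value:
  L_A = e^(−5.8)·5.8^4/4! = 0.142755
  L_B = e^(−6.8)·6.8^4/4! = 0.0992252
  L_C = e^(−7.4)·7.4^4/4! = 0.0763724
  L_D = e^(−10.3)·10.3^4/4! = 0.0157726
Weight by the priors:
  P(Z=A)·L_A = 0.19 × 0.142755 = 0.0271235
  P(Z=B)·L_B = 0.30 × 0.0992252 = 0.0297676
  P(Z=C)·L_C = 0.28 × 0.0763724 = 0.0213843
  P(Z=D)·L_D = 0.23 × 0.0157726 = 0.00362771
Normaliser: 0.0271235 + 0.0297676 + 0.0213843 + 0.00362771 = 0.0819031
So the posterior for Line A is 0.0271235 / 0.0819031 ≈ 0.3312.

0.3312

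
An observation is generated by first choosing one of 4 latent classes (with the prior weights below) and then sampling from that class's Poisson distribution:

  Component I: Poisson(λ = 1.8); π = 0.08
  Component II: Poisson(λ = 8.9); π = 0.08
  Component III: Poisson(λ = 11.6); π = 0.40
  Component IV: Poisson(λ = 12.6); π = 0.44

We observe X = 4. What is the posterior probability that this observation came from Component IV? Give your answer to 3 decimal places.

0.120

The responsibility of component k is w_k f_k(x) divided by Σ_j w_j f_j(x).
Component likelihoods at x = 4:
  f_I = 0.0723017
  f_II = 0.0356556
  f_III = 0.0069152
  f_IV = 0.00354128
Multiply by the mixture weights:
  w_I·f_I = 0.08 × 0.0723017 = 0.00578414
  w_II·f_II = 0.08 × 0.0356556 = 0.00285245
  w_III·f_III = 0.40 × 0.0069152 = 0.00276608
  w_IV·f_IV = 0.44 × 0.00354128 = 0.00155816
Denominator: 0.00578414 + 0.00285245 + 0.00276608 + 0.00155816 = 0.0129608
So the posterior for Component IV is 0.00155816 / 0.0129608 ≈ 0.120.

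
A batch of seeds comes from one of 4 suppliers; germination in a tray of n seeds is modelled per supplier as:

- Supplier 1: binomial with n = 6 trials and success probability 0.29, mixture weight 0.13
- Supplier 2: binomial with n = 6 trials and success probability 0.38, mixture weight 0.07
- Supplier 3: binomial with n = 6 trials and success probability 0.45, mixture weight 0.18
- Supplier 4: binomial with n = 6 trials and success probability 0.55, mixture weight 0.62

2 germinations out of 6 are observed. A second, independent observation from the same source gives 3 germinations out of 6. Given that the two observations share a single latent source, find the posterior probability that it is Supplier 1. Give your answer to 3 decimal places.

0.115

The responsibility of component k is π_k f_k(x) divided by Σ_j π_j f_j(x).
Since both observations come from the same component, the likelihood for component k is f_k(x₁)·f_k(x₂).
  f_1 = [C(6,2)·0.29^2·0.71^4 = 15·0.0841·0.254117 = 0.320568] × [0.174582] = 0.0559654
  f_2 = [C(6,2)·0.38^2·0.62^4 = 15·0.1444·0.147763 = 0.320055] × [0.261551] = 0.0837107
  f_3 = [C(6,2)·0.45^2·0.55^4 = 15·0.2025·0.0915063 = 0.27795] × [0.303218] = 0.0842796
  f_4 = [C(6,2)·0.55^2·0.45^4 = 15·0.3025·0.0410062 = 0.186066] × [0.303218] = 0.0564186
Multiply by the mixture weights:
  π_1·f_1 = 0.13 × 0.0559654 = 0.0072755
  π_2·f_2 = 0.07 × 0.0837107 = 0.00585975
  π_3·f_3 = 0.18 × 0.0842796 = 0.0151703
  π_4·f_4 = 0.62 × 0.0564186 = 0.0349795
Marginal: 0.0072755 + 0.00585975 + 0.0151703 + 0.0349795 = 0.0632851
P(Supplier 1 | x₁,x₂) ≈ 0.115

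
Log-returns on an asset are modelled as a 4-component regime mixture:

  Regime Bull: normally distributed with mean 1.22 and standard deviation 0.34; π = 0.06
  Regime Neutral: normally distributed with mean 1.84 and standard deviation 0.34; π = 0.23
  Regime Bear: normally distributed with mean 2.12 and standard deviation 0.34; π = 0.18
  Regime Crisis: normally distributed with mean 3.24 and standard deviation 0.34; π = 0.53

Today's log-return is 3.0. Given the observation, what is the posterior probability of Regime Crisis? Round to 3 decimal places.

P(component k | x) = π_k·f_k(x) / marginal(x), where marginal(x) = Σ_j π_j·f_j(x).
Evaluate each component's likelihood at the observed value:
  L_Bull = (1/(0.34·√(2π)))·exp(−(3.0−1.22)²/(2·0.34²)) = 1.173360·exp(-13.70415) = 1.31158e-06
  L_Neutral = (1/(0.34·√(2π)))·exp(−(3.0−1.84)²/(2·0.34²)) = 1.173360·exp(-5.82007) = 0.00348183
  L_Bear = (1/(0.34·√(2π)))·exp(−(3.0−2.12)²/(2·0.34²)) = 1.173360·exp(-3.34948) = 0.0411879
  L_Crisis = (1/(0.34·√(2π)))·exp(−(3.0−3.24)²/(2·0.34²)) = 1.173360·exp(-0.24913) = 0.914604
Unnormalised posteriors:
  π_Bull·L_Bull = 0.06 × 1.31158e-06 = 7.86946e-08
  π_Neutral·L_Neutral = 0.23 × 0.00348183 = 0.00080082
  π_Bear·L_Bear = 0.18 × 0.0411879 = 0.00741383
  π_Crisis·L_Crisis = 0.53 × 0.914604 = 0.48474
Sum: 7.86946e-08 + 0.00080082 + 0.00741383 + 0.48474 = 0.492955
So the posterior for Regime Crisis is 0.48474 / 0.492955 ≈ 0.983.

0.983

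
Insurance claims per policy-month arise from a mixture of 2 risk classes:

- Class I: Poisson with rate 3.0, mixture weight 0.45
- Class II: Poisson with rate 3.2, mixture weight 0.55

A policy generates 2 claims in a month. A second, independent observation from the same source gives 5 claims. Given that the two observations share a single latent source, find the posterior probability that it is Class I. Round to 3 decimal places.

Apply Bayes' rule: the posterior for each component is proportional to its prior times its likelihood at x.
Since both observations come from the same component, the likelihood for component k is f_k(x₁)·f_k(x₂).
  p_I = [0.224042] × [0.100819] = 0.0225876
  p_II = [0.208702] × [0.113979] = 0.0237878
Prior × likelihood for each component:
  P(Z=I)·p_I = 0.45 × 0.0225876 = 0.0101644
  P(Z=II)·p_II = 0.55 × 0.0237878 = 0.0130833
Marginal: 0.0101644 + 0.0130833 = 0.0232477
P(Class I | x₁, x₂) = 0.0101644 / 0.0232477 ≈ 0.437

0.437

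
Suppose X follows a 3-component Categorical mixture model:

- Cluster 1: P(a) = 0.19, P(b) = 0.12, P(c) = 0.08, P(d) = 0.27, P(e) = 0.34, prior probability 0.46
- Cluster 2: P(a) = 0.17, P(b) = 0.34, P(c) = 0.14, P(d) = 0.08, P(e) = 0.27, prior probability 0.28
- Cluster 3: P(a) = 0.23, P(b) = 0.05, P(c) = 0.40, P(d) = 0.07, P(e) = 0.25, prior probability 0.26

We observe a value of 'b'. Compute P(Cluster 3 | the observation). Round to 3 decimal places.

By Bayes' theorem, P(k | x) = w_k f_k(x) / Σ_j w_j f_j(x).
Categorical probabilities:
  f_1 = 0.12
  f_2 = 0.34
  f_3 = 0.05
Weight by the priors:
  w_1·f_1 = 0.46 × 0.12 = 0.0552
  w_2·f_2 = 0.28 × 0.34 = 0.0952
  w_3·f_3 = 0.26 × 0.05 = 0.013
Denominator: 0.0552 + 0.0952 + 0.013 = 0.1634
Responsibility of Cluster 3: 0.013 / 0.1634 ≈ 0.080

0.080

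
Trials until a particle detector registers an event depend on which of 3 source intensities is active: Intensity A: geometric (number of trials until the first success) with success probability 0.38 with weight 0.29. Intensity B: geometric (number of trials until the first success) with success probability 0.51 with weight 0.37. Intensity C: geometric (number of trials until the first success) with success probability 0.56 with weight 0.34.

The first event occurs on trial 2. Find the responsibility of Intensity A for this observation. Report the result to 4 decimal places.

P(component k | x) = π_k·f_k(x) / marginal(x), where marginal(x) = Σ_j π_j·f_j(x).
Component likelihoods at x = 2:
  L_A = 0.2356
  L_B = 0.2499
  L_C = 0.2464
Unnormalised posteriors:
  π_A·L_A = 0.29 × 0.2356 = 0.068324
  π_B·L_B = 0.37 × 0.2499 = 0.092463
  π_C·L_C = 0.34 × 0.2464 = 0.083776
Denominator: 0.068324 + 0.092463 + 0.083776 = 0.244563
So the posterior for Intensity A is 0.068324 / 0.244563 ≈ 0.2794.

0.2794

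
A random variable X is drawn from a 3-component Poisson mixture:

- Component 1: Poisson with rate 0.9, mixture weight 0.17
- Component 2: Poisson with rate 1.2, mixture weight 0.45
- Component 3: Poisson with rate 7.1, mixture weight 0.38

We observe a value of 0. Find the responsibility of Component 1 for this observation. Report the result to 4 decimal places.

0.3372

Posterior ∝ prior × likelihood, so P(k | x) ∝ π_k f_k(x); normalise over all components.
Evaluate each component's likelihood at the observed value:
  f_1 = 0.40657
  f_2 = 0.301194
  f_3 = 0.000825105
Multiply by the mixture weights:
  π_1·f_1 = 0.17 × 0.40657 = 0.0691168
  π_2·f_2 = 0.45 × 0.301194 = 0.135537
  π_3·f_3 = 0.38 × 0.000825105 = 0.00031354
Marginal: 0.0691168 + 0.135537 + 0.00031354 = 0.204968
P(Component 1 | the observation) ≈ 0.3372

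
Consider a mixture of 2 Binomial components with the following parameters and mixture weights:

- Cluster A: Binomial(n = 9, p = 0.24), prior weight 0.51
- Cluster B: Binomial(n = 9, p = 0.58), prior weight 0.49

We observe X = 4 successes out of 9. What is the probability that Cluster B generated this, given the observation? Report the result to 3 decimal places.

0.628

By Bayes' theorem, P(k | x) = π_k f_k(x) / Σ_j π_j f_j(x).
Evaluate each component's likelihood at the observed value:
  f_A = C(9,4)·0.24^4·0.76^5 = 126·0.00331776·0.253553 = 0.105995
  f_B = C(9,4)·0.58^4·0.42^5 = 126·0.113165·0.0130691 = 0.18635
Prior × likelihood for each component:
  π_A·f_A = 0.51 × 0.105995 = 0.0540572
  π_B·f_B = 0.49 × 0.18635 = 0.0913114
Evidence: 0.0540572 + 0.0913114 = 0.145369
So the posterior for Cluster B is 0.0913114 / 0.145369 ≈ 0.628.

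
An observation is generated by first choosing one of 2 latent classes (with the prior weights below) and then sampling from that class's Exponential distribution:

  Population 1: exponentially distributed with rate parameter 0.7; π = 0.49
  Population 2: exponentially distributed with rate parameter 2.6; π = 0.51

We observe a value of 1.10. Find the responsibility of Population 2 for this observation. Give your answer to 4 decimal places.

0.3235

Posterior ∝ prior × likelihood, so P(k | x) ∝ P(Z=k) f_k(x); normalise over all components.
Exponential densities:
  f_1 = 0.324109
  f_2 = 0.148899
Multiply by the mixture weights:
  P(Z=1)·f_1 = 0.49 × 0.324109 = 0.158813
  P(Z=2)·f_2 = 0.51 × 0.148899 = 0.0759384
Marginal: 0.158813 + 0.0759384 = 0.234752
Responsibility of Population 2: 0.0759384 / 0.234752 ≈ 0.3235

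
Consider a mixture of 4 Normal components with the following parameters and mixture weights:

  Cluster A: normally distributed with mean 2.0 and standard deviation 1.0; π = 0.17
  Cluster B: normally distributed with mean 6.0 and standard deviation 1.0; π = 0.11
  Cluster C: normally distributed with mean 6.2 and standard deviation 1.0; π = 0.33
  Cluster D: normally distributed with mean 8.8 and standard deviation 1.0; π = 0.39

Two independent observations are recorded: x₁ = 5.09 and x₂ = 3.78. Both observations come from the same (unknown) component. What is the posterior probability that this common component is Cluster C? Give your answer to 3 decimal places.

0.595

P(component k | x) = π_k·f_k(x) / marginal(x), where marginal(x) = Σ_j π_j·f_j(x).
Since both observations come from the same component, the likelihood for component k is f_k(x₁)·f_k(x₂).
  f_A = [0.00336951] × [0.0818278] = 0.000275719
  f_B = [0.263688] × [0.0339408] = 0.00894977
  f_C = [0.215458] × [0.0213407] = 0.00459803
  f_D = [0.00040933] × [1.34497e-06] = 5.50537e-10
Unnormalised posteriors:
  π_A·f_A = 0.17 × 0.000275719 = 4.68723e-05
  π_B·f_B = 0.11 × 0.00894977 = 0.000984475
  π_C·f_C = 0.33 × 0.00459803 = 0.00151735
  π_D·f_D = 0.39 × 5.50537e-10 = 2.14709e-10
Denominator: 4.68723e-05 + 0.000984475 + 0.00151735 + 2.14709e-10 = 0.0025487
P(Cluster C | data) ≈ 0.595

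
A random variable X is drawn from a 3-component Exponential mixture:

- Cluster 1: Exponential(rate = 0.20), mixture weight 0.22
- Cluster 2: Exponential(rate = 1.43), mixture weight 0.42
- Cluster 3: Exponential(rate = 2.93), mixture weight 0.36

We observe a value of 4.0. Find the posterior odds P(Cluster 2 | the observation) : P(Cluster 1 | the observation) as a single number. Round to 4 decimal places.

0.0996

Only the two components matter; the odds are (π_i f_i(x)) / (π_j f_j(x)).
Component likelihoods at x = 4.0:
  p_1 = 0.0898658
  p_2 = 0.00468999
  p_3 = 2.38197e-05
Posterior odds = (π_2·p_2) / (π_1·p_1) = (0.42·0.00468999) / (0.22·0.0898658) = 0.00196979 / 0.0197705 ≈ 0.0996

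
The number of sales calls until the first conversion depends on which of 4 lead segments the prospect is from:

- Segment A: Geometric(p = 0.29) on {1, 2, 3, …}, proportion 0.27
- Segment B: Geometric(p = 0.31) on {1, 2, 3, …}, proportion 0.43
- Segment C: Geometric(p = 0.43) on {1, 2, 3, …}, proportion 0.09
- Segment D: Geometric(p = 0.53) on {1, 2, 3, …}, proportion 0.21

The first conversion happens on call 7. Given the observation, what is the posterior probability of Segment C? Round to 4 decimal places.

P(component k | x) = w_k·f_k(x) / marginal(x), where marginal(x) = Σ_j w_j·f_j(x).
Geometric probabilities:
  f_A = 0.29·(1−0.29)^6 = 0.29·0.1281 = 0.0371491
  f_B = 0.31·(1−0.31)^6 = 0.31·0.107918 = 0.0334546
  f_C = 0.43·(1−0.43)^6 = 0.43·0.0342964 = 0.0147475
  f_D = 0.53·(1−0.53)^6 = 0.53·0.0107792 = 0.00571298
Weight by the priors:
  w_A·f_A = 0.27 × 0.0371491 = 0.0100303
  w_B·f_B = 0.43 × 0.0334546 = 0.0143855
  w_C·f_C = 0.09 × 0.0147475 = 0.00132727
  w_D·f_D = 0.21 × 0.00571298 = 0.00119973
Evidence: 0.0100303 + 0.0143855 + 0.00132727 + 0.00119973 = 0.0269427
P(Segment C | the observation) = 0.00132727 / 0.0269427 ≈ 0.0493

0.0493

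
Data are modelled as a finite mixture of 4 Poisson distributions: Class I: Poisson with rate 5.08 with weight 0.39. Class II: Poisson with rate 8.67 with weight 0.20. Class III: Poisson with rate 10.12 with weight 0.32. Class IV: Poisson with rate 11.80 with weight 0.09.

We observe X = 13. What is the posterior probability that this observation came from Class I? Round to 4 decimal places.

0.0137

Apply Bayes' rule: the posterior for each component is proportional to its prior times its likelihood at x.
Component likelihoods at x = 13:
  L_I = 0.00149876
  L_II = 0.0431156
  L_III = 0.0755103
  L_IV = 0.103636
Multiply by the mixture weights:
  π_I·L_I = 0.39 × 0.00149876 = 0.000584516
  π_II·L_II = 0.20 × 0.0431156 = 0.00862313
  π_III·L_III = 0.32 × 0.0755103 = 0.0241633
  π_IV·L_IV = 0.09 × 0.103636 = 0.00932725
Normaliser: 0.000584516 + 0.00862313 + 0.0241633 + 0.00932725 = 0.0426982
P(Class I | the observation) ≈ 0.0137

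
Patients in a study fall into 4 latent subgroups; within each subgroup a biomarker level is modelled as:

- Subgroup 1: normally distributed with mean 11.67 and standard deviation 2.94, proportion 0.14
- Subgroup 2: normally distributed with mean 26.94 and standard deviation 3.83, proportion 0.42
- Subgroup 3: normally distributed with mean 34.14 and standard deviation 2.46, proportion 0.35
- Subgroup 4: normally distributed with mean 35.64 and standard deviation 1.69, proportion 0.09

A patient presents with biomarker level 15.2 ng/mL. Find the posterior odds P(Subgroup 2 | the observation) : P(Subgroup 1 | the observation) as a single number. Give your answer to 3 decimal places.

0.043

Only the two components matter; the odds are (π_i f_i(x)) / (π_j f_j(x)).
Component likelihoods at x = 15.2 ng/mL:
  f_1 = (1/(2.94·√(2π)))·exp(−(15.2−11.67)²/(2·2.94²)) = 0.135695·exp(-0.72082) = 0.0659958
  f_2 = (1/(3.83·√(2π)))·exp(−(15.2−26.94)²/(2·3.83²)) = 0.104162·exp(-4.69795) = 0.000949328
  f_3 = (1/(2.46·√(2π)))·exp(−(15.2−34.14)²/(2·2.46²)) = 0.162172·exp(-29.63874) = 2.17788e-14
  f_4 = (1/(1.69·√(2π)))·exp(−(15.2−35.64)²/(2·1.69²)) = 0.236061·exp(-73.14058) = 4.05952e-33
Odds = (0.42/0.14) × (0.000949328/0.0659958) = 3 × 0.0143847 ≈ 0.043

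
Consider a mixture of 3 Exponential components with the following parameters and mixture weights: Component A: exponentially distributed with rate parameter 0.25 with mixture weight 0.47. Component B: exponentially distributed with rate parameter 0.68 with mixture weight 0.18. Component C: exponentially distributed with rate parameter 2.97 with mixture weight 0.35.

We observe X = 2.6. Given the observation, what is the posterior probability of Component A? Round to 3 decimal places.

0.742

By Bayes' theorem, P(k | x) = π_k f_k(x) / Σ_j π_j f_j(x).
Exponential densities:
  p_A = 0.25·e^(−0.25·2.6) = 0.25·e^(−0.6500) = 0.130511
  p_B = 0.68·e^(−0.68·2.6) = 0.68·e^(−1.7680) = 0.116058
  p_C = 2.97·e^(−2.97·2.6) = 2.97·e^(−7.7220) = 0.00131563
Multiply by the mixture weights:
  π_A·p_A = 0.47 × 0.130511 = 0.0613404
  π_B·p_B = 0.18 × 0.116058 = 0.0208905
  π_C·p_C = 0.35 × 0.00131563 = 0.000460471
Denominator: 0.0613404 + 0.0208905 + 0.000460471 = 0.0826913
P(Component A | 2.6) ≈ 0.742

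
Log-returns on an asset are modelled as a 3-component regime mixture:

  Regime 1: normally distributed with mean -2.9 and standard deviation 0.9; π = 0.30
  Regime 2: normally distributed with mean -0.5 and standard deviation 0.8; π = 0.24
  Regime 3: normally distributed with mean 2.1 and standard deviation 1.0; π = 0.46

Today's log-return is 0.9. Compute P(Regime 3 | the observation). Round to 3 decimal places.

Posterior ∝ prior × likelihood, so P(k | x) ∝ w_k f_k(x); normalise over all components.
Evaluate each component's likelihood at the observed value:
  L_1 = (1/(0.9·√(2π)))·exp(−(0.9−-2.9)²/(2·0.9²)) = 0.443269·exp(-8.91358) = 5.96415e-05
  L_2 = (1/(0.8·√(2π)))·exp(−(0.9−-0.5)²/(2·0.8²)) = 0.498678·exp(-1.53125) = 0.107847
  L_3 = (1/(1.0·√(2π)))·exp(−(0.9−2.1)²/(2·1.0²)) = 0.398942·exp(-0.72000) = 0.194186
Unnormalised posteriors:
  w_1·L_1 = 0.30 × 5.96415e-05 = 1.78925e-05
  w_2·L_2 = 0.24 × 0.107847 = 0.0258832
  w_3·L_3 = 0.46 × 0.194186 = 0.0893256
Sum: 1.78925e-05 + 0.0258832 + 0.0893256 = 0.115227
P(Regime 3 | data) ≈ 0.775

0.775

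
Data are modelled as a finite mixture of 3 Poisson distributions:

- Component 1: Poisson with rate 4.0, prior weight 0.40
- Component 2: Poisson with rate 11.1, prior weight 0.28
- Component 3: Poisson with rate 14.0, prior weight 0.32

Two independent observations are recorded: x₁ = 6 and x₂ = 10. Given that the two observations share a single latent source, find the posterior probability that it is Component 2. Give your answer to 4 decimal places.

0.7624

P(component k | x) = P(Z=k)·f_k(x) / marginal(x), where marginal(x) = Σ_j P(Z=j)·f_j(x).
Since both observations come from the same component, the likelihood for component k is f_k(x₁)·f_k(x₂).
  p_1 = [0.104196] × [0.00529248] = 0.000551453
  p_2 = [0.0392588] × [0.118249] = 0.00464232
  p_3 = [0.00869587] × [0.0662818] = 0.000576378
Multiply by the mixture weights:
  P(Z=1)·p_1 = 0.40 × 0.000551453 = 0.000220581
  P(Z=2)·p_2 = 0.28 × 0.00464232 = 0.00129985
  P(Z=3)·p_3 = 0.32 × 0.000576378 = 0.000184441
Denominator: 0.000220581 + 0.00129985 + 0.000184441 = 0.00170487
So the posterior for Component 2 is 0.00129985 / 0.00170487 ≈ 0.7624.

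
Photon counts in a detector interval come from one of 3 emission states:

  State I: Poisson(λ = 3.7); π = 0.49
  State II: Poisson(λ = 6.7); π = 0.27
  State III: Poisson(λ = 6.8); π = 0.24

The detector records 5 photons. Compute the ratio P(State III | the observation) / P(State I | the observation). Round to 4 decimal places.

0.4626

Only the two components matter; the odds are (w_i f_i(x)) / (w_j f_j(x)).
Evaluate each component's likelihood at the observed value:
  L_I = 0.142869
  L_II = 0.13849
  L_III = 0.134946
Odds = (0.24/0.49) × (0.134946/0.142869) = 0.489796 × 0.944546 ≈ 0.4626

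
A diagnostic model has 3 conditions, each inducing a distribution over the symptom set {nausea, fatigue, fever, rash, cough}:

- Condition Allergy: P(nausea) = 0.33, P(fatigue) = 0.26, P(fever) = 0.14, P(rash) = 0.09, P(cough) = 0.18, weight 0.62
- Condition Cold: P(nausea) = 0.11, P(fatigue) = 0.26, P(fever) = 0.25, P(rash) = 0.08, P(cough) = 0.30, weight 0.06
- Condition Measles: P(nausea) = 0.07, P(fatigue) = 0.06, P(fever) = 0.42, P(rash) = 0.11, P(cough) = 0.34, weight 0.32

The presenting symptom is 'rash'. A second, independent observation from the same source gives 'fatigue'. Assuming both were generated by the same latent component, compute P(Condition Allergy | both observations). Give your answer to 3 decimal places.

0.812

By Bayes' theorem, P(k | x) = π_k f_k(x) / Σ_j π_j f_j(x).
Since both observations come from the same component, the likelihood for component k is f_k(x₁)·f_k(x₂).
  p_Allergy = [0.09] × [0.26] = 0.0234
  p_Cold = [0.08] × [0.26] = 0.0208
  p_Measles = [0.11] × [0.06] = 0.0066
Multiply by the mixture weights:
  π_Allergy·p_Allergy = 0.62 × 0.0234 = 0.014508
  π_Cold·p_Cold = 0.06 × 0.0208 = 0.001248
  π_Measles·p_Measles = 0.32 × 0.0066 = 0.002112
Sum: 0.014508 + 0.001248 + 0.002112 = 0.017868
So the posterior for Condition Allergy is 0.014508 / 0.017868 ≈ 0.812.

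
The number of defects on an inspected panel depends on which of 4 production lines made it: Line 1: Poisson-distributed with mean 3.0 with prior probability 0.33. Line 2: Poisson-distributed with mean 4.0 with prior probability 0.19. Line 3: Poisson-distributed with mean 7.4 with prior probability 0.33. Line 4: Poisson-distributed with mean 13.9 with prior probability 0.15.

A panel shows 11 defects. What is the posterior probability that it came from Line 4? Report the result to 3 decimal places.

Posterior ∝ prior × likelihood, so P(k | x) ∝ P(Z=k) f_k(x); normalise over all components.
Poisson probabilities:
  p_1 = 0.00022095
  p_2 = 0.00192454
  p_3 = 0.0557974
  p_4 = 0.0861616
Multiply by the mixture weights:
  P(Z=1)·p_1 = 0.33 × 0.00022095 = 7.29136e-05
  P(Z=2)·p_2 = 0.19 × 0.00192454 = 0.000365662
  P(Z=3)·p_3 = 0.33 × 0.0557974 = 0.0184131
  P(Z=4)·p_4 = 0.15 × 0.0861616 = 0.0129242
Marginal: 7.29136e-05 + 0.000365662 + 0.0184131 + 0.0129242 = 0.031776
So the posterior for Line 4 is 0.0129242 / 0.031776 ≈ 0.407.

0.407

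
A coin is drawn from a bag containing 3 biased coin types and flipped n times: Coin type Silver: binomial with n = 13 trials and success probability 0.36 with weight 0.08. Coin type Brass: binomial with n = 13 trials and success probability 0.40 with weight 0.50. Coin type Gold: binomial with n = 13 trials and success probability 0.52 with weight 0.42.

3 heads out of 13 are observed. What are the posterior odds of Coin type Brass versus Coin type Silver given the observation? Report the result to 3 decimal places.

The posterior odds equal the prior odds times the likelihood ratio: (π_i/π_j)·(f_i(x)/f_j(x)).
Component likelihoods at x = 3 heads out of 13:
  f_Silver = C(13,3)·0.36^3·0.64^10 = 286·0.046656·0.0115292 = 0.153841
  f_Brass = C(13,3)·0.40^3·0.60^10 = 286·0.064·0.00604662 = 0.110677
  f_Gold = C(13,3)·0.52^3·0.48^10 = 286·0.140608·0.000649251 = 0.0261089
Odds = (0.50/0.08) × (0.110677/0.153841) = 6.25 × 0.719425 ≈ 4.496

4.496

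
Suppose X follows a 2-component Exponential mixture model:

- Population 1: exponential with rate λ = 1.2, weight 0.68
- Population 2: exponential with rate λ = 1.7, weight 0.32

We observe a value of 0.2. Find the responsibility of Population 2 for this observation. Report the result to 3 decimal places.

The responsibility of component k is π_k f_k(x) divided by Σ_j π_j f_j(x).
Evaluate each component's likelihood at the observed value:
  L_1 = 1.2·e^(−1.2·0.2) = 1.2·e^(−0.2400) = 0.943953
  L_2 = 1.7·e^(−1.7·0.2) = 1.7·e^(−0.3400) = 1.21001
Unnormalised posteriors:
  π_1·L_1 = 0.68 × 0.943953 = 0.641888
  π_2·L_2 = 0.32 × 1.21001 = 0.387203
Denominator: 0.641888 + 0.387203 = 1.02909
Responsibility of Population 2: 0.387203 / 1.02909 ≈ 0.376

0.376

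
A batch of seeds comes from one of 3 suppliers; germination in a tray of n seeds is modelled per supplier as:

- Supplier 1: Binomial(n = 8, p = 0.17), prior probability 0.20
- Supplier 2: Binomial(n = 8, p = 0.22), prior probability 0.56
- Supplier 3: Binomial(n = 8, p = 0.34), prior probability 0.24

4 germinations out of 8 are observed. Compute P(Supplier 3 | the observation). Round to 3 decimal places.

0.519

The responsibility of component k is w_k f_k(x) divided by Σ_j w_j f_j(x).
Binomial probabilities:
  f_1 = 0.0277464
  f_2 = 0.060697
  f_3 = 0.177496
Multiply by the mixture weights:
  w_1·f_1 = 0.20 × 0.0277464 = 0.00554927
  w_2·f_2 = 0.56 × 0.060697 = 0.0339903
  w_3·f_3 = 0.24 × 0.177496 = 0.0425991
Denominator: 0.00554927 + 0.0339903 + 0.0425991 = 0.0821387
Responsibility of Supplier 3: 0.0425991 / 0.0821387 ≈ 0.519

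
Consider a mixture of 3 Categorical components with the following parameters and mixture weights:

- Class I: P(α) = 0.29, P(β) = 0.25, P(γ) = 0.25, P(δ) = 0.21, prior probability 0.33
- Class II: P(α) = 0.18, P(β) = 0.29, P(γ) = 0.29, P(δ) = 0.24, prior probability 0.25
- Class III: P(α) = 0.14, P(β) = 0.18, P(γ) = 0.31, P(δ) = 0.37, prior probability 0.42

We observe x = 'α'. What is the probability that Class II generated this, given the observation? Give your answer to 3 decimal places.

0.226

Apply Bayes' rule: the posterior for each component is proportional to its prior times its likelihood at x.
Categorical probabilities:
  p_I = P(α | comp) = 0.29
  p_II = P(α | comp) = 0.18
  p_III = P(α | comp) = 0.14
Multiply by the mixture weights:
  π_I·p_I = 0.33 × 0.29 = 0.0957
  π_II·p_II = 0.25 × 0.18 = 0.045
  π_III·p_III = 0.42 × 0.14 = 0.0588
Sum: 0.0957 + 0.045 + 0.0588 = 0.1995
Responsibility of Class II: 0.045 / 0.1995 ≈ 0.226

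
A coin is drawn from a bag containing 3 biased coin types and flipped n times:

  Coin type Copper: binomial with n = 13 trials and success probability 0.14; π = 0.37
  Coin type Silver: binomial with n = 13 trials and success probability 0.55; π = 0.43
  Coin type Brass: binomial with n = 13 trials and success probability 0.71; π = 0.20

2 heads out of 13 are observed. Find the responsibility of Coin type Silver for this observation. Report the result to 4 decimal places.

0.0142

Apply Bayes' rule: the posterior for each component is proportional to its prior times its likelihood at x.
Binomial probabilities:
  f_Copper = 0.29096
  f_Silver = 0.00361541
  f_Brass = 4.79722e-05
Multiply by the mixture weights:
  w_Copper·f_Copper = 0.37 × 0.29096 = 0.107655
  w_Silver·f_Silver = 0.43 × 0.00361541 = 0.00155463
  w_Brass·f_Brass = 0.20 × 4.79722e-05 = 9.59443e-06
Evidence: 0.107655 + 0.00155463 + 9.59443e-06 = 0.10922
P(Coin type Silver | 2 heads out of 13) ≈ 0.0142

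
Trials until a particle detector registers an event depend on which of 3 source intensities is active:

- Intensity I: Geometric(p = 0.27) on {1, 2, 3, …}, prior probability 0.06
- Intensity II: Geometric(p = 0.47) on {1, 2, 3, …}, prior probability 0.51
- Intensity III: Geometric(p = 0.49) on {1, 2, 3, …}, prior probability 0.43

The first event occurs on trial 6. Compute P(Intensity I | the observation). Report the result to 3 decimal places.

0.163

Apply Bayes' rule: the posterior for each component is proportional to its prior times its likelihood at x.
Component likelihoods at x = 6:
  f_I = 0.27·(1−0.27)^5 = 0.27·0.207307 = 0.0559729
  f_II = 0.47·(1−0.47)^5 = 0.47·0.0418195 = 0.0196552
  f_III = 0.49·(1−0.49)^5 = 0.49·0.0345025 = 0.0169062
Unnormalised posteriors:
  π_I·f_I = 0.06 × 0.0559729 = 0.00335838
  π_II·f_II = 0.51 × 0.0196552 = 0.0100241
  π_III·f_III = 0.43 × 0.0169062 = 0.00726968
Normaliser: 0.00335838 + 0.0100241 + 0.00726968 = 0.0206522
Responsibility of Intensity I: 0.00335838 / 0.0206522 ≈ 0.163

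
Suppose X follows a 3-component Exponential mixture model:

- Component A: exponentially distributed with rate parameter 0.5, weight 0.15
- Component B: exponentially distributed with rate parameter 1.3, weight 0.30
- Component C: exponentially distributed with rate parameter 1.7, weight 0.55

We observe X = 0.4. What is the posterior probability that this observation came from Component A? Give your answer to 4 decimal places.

By Bayes' theorem, P(k | x) = π_k f_k(x) / Σ_j π_j f_j(x).
Evaluate each component's likelihood at the observed value:
  f_A = 0.5·e^(−0.5·0.4) = 0.5·e^(−0.2000) = 0.409365
  f_B = 1.3·e^(−1.3·0.4) = 1.3·e^(−0.5200) = 0.772877
  f_C = 1.7·e^(−1.7·0.4) = 1.7·e^(−0.6800) = 0.861249
Prior × likelihood for each component:
  π_A·f_A = 0.15 × 0.409365 = 0.0614048
  π_B·f_B = 0.30 × 0.772877 = 0.231863
  π_C·f_C = 0.55 × 0.861249 = 0.473687
Marginal: 0.0614048 + 0.231863 + 0.473687 = 0.766955
So the posterior for Component A is 0.0614048 / 0.766955 ≈ 0.0801.

0.0801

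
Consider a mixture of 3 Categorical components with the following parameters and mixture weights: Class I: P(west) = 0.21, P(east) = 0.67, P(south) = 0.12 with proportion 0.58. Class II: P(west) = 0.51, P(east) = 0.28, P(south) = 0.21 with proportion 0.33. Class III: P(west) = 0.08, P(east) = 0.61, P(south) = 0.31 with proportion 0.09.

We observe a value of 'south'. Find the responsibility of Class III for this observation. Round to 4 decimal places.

Posterior ∝ prior × likelihood, so P(k | x) ∝ P(Z=k) f_k(x); normalise over all components.
Component likelihoods at x = 'south':
  L_I = P(south | comp) = 0.12
  L_II = P(south | comp) = 0.21
  L_III = P(south | comp) = 0.31
Multiply by the mixture weights:
  P(Z=I)·L_I = 0.58 × 0.12 = 0.0696
  P(Z=II)·L_II = 0.33 × 0.21 = 0.0693
  P(Z=III)·L_III = 0.09 × 0.31 = 0.0279
Normaliser: 0.0696 + 0.0693 + 0.0279 = 0.1668
P(Class III | data) ≈ 0.1673

0.1673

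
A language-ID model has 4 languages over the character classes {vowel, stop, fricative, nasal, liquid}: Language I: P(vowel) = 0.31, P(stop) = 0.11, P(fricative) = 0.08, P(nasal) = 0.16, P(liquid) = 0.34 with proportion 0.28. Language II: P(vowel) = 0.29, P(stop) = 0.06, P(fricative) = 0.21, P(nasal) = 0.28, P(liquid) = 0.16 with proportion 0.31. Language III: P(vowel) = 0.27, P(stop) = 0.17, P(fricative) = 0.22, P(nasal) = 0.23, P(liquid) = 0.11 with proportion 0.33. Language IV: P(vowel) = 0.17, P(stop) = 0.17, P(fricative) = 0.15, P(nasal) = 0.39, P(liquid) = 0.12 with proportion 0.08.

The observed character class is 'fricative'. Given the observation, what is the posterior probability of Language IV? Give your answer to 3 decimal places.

By Bayes' theorem, P(k | x) = π_k f_k(x) / Σ_j π_j f_j(x).
Categorical probabilities:
  L_I = 0.08
  L_II = 0.21
  L_III = 0.22
  L_IV = 0.15
Prior × likelihood for each component:
  π_I·L_I = 0.28 × 0.08 = 0.0224
  π_II·L_II = 0.31 × 0.21 = 0.0651
  π_III·L_III = 0.33 × 0.22 = 0.0726
  π_IV·L_IV = 0.08 × 0.15 = 0.012
Denominator: 0.0224 + 0.0651 + 0.0726 + 0.012 = 0.1721
P(Language IV | 'fricative') = 0.012 / 0.1721 ≈ 0.070

0.070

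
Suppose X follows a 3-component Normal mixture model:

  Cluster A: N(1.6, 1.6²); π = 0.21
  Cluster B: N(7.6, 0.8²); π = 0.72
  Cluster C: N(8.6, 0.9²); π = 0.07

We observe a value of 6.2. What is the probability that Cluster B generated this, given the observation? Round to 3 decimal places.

Posterior ∝ prior × likelihood, so P(k | x) ∝ π_k f_k(x); normalise over all components.
Component likelihoods at x = 6.2:
  p_A = 0.00399883
  p_B = 0.107847
  p_C = 0.0126622
Multiply by the mixture weights:
  π_A·p_A = 0.21 × 0.00399883 = 0.000839753
  π_B·p_B = 0.72 × 0.107847 = 0.0776496
  π_C·p_C = 0.07 × 0.0126622 = 0.000886354
Evidence: 0.000839753 + 0.0776496 + 0.000886354 = 0.0793757
So the posterior for Cluster B is 0.0776496 / 0.0793757 ≈ 0.978.

0.978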